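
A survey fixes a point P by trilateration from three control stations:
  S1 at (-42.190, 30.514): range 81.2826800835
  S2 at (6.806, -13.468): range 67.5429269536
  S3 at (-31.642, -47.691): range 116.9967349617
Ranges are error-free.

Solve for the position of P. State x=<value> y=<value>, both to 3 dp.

x=37.461 y=46.718

eq1: (x + 42.190)² + (y − 30.514)² = 81.2826800835²
eq2: (x − 6.806)² + (y + 13.468)² = 67.5429269536²
eq3: (x + 31.642)² + (y + 47.691)² = 116.9967349617²
eq1−eq2, eq1−eq3 (x²,y² cancel):
  97.992·x − 87.964·y = -438.564536
  21.096·x − 156.410·y = -6516.814561
det = 97.992·-156.410 − -87.964·21.096 = -13471.240176
x = (-438.564536·-156.410 − -87.964·-6516.814561) / -13471.240176 = 37.461228
y = (97.992·-6516.814561 − -438.564536·21.096) / -13471.240176 = 46.717580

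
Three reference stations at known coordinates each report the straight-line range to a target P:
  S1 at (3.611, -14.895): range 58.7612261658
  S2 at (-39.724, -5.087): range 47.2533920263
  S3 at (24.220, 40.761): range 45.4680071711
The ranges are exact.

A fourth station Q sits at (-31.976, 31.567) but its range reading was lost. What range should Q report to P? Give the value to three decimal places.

12.760

eq1: (x − 3.611)² + (y + 14.895)² = 58.7612261658²
eq2: (x + 39.724)² + (y + 5.087)² = 47.2533920263²
eq3: (x − 24.220)² + (y − 40.761)² = 45.4680071711²
eq2−eq3, eq2−eq1 (x²,y² cancel):
  127.888·x + 91.696·y = 809.737158
  86.670·x − 19.616·y = -2588.972042
det = 127.888·-19.616 − 91.696·86.670 = -10455.943328
x = (809.737158·-19.616 − 91.696·-2588.972042) / -10455.943328 = -21.185518
y = (127.888·-2588.972042 − 809.737158·86.670) / -10455.943328 = 38.378017
|P − Q| = √((-21.185518 − -31.976)² + (38.378017 − 31.567)²) = 12.760269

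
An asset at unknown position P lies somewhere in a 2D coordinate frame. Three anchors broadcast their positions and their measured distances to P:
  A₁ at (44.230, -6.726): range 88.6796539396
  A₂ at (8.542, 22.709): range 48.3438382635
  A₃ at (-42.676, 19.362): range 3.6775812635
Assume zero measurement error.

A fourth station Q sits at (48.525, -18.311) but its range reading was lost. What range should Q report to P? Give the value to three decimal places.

eq1: (x − 44.230)² + (y + 6.726)² = 88.6796539396²
eq2: (x − 8.542)² + (y − 22.709)² = 48.3438382635²
eq3: (x + 42.676)² + (y − 19.362)² = 3.6775812635²
eq2−eq1, eq2−eq3 (x²,y² cancel):
  71.376·x − 58.870·y = -4114.086794
  -102.436·x − 6.694·y = 3931.065669
det = 71.376·-6.694 − -58.870·-102.436 = -6508.198264
x = (-4114.086794·-6.694 − -58.870·3931.065669) / -6508.198264 = -39.790050
y = (71.376·3931.065669 − -4114.086794·-102.436) / -6508.198264 = 21.641451
|P − Q| = √((-39.790050 − 48.525)² + (21.641451 − -18.311)²) = 96.931658

96.932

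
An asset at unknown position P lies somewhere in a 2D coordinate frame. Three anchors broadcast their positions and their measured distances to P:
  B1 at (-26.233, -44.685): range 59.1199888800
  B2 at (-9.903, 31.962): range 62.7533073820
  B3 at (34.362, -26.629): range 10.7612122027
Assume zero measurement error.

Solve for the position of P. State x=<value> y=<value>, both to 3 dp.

x=26.938 y=-18.839

eq1: (x + 26.233)² + (y + 44.685)² = 59.1199888800²
eq2: (x + 9.903)² + (y − 31.962)² = 62.7533073820²
eq3: (x − 34.362)² + (y + 26.629)² = 10.7612122027²
eq1−eq2, eq1−eq3 (x²,y² cancel):
  32.660·x + 153.294·y = -2008.085163
  121.190·x + 36.112·y = 2584.300568
det = 32.660·36.112 − 153.294·121.190 = -17398.281940
x = (-2008.085163·36.112 − 153.294·2584.300568) / -17398.281940 = 26.937932
y = (32.660·2584.300568 − -2008.085163·121.190) / -17398.281940 = -18.838820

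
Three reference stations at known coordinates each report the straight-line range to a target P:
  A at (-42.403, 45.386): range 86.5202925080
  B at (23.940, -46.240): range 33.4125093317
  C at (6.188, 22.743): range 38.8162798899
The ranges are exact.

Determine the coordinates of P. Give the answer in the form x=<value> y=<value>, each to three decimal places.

x=21.525 y=-12.915

eq1: (x + 42.403)² + (y − 45.386)² = 86.5202925080²
eq2: (x − 23.940)² + (y + 46.240)² = 33.4125093317²
eq3: (x − 6.188)² + (y − 22.743)² = 38.8162798899²
eq3−eq2, eq3−eq1 (x²,y² cancel):
  35.504·x − 137.966·y = 2546.033612
  -97.182·x + 45.286·y = -2676.689419
det = 35.504·45.286 − -137.966·-97.182 = -11799.977668
x = (2546.033612·45.286 − -137.966·-2676.689419) / -11799.977668 = 21.524825
y = (35.504·-2676.689419 − 2546.033612·-97.182) / -11799.977668 = -12.914894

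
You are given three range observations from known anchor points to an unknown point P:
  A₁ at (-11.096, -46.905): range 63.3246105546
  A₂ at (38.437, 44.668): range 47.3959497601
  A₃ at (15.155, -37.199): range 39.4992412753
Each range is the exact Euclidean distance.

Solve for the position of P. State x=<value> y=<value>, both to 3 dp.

eq1: (x + 11.096)² + (y + 46.905)² = 63.3246105546²
eq2: (x − 38.437)² + (y − 44.668)² = 47.3959497601²
eq3: (x − 15.155)² + (y + 37.199)² = 39.4992412753²
eq3−eq1, eq3−eq2 (x²,y² cancel):
  -52.502·x − 19.412·y = -1740.055626
  46.564·x + 163.734·y = 1173.007575
det = -52.502·163.734 − -19.412·46.564 = -7692.462100
x = (-1740.055626·163.734 − -19.412·1173.007575) / -7692.462100 = 34.076976
y = (-52.502·1173.007575 − -1740.055626·46.564) / -7692.462100 = -2.526981

x=34.077 y=-2.527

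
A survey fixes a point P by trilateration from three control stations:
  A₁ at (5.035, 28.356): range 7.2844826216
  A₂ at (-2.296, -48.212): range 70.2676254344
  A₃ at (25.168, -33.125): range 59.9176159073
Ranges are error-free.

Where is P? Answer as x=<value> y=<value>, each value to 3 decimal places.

eq1: (x − 5.035)² + (y − 28.356)² = 7.2844826216²
eq2: (x + 2.296)² + (y + 48.212)² = 70.2676254344²
eq3: (x − 25.168)² + (y + 33.125)² = 59.9176159073²
eq1−eq2, eq1−eq3 (x²,y² cancel):
  -14.662·x − 153.136·y = -3384.220898
  40.266·x − 122.962·y = -2635.777121
det = -14.662·-122.962 − -153.136·40.266 = 7969.043020
x = (-3384.220898·-122.962 − -153.136·-2635.777121) / 7969.043020 = 1.568345
y = (-14.662·-2635.777121 − -3384.220898·40.266) / 7969.043020 = 21.949286

x=1.568 y=21.949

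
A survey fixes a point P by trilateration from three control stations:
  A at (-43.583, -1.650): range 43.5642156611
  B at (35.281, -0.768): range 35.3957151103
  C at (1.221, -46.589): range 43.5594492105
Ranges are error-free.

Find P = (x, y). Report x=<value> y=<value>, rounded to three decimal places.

eq1: (x + 43.583)² + (y + 1.650)² = 43.5642156611²
eq2: (x − 35.281)² + (y + 0.768)² = 35.3957151103²
eq3: (x − 1.221)² + (y + 46.589)² = 43.5594492105²
eq2−eq3, eq2−eq1 (x²,y² cancel):
  -68.120·x − 91.642·y = 282.118010
  -157.728·x − 1.764·y = 11.877366
det = -68.120·-1.764 − -91.642·-157.728 = -14334.345696
x = (282.118010·-1.764 − -91.642·11.877366) / -14334.345696 = -0.041216
y = (-68.120·11.877366 − 282.118010·-157.728) / -14334.345696 = -3.047842

x=-0.041 y=-3.048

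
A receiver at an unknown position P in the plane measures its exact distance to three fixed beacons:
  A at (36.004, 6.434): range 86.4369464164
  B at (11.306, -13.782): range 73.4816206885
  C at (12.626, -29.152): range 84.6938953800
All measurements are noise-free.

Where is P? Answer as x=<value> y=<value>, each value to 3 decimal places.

eq1: (x − 36.004)² + (y − 6.434)² = 86.4369464164²
eq2: (x − 11.306)² + (y + 13.782)² = 73.4816206885²
eq3: (x − 12.626)² + (y + 29.152)² = 84.6938953800²
eq3−eq2, eq3−eq1 (x²,y² cancel):
  -2.640·x + 30.740·y = 1082.021516
  46.756·x + 71.172·y = 30.139601
det = -2.640·71.172 − 30.740·46.756 = -1625.173520
x = (1082.021516·71.172 − 30.740·30.139601) / -1625.173520 = -46.815397
y = (-2.640·30.139601 − 1082.021516·46.756) / -1625.173520 = 31.178558

x=-46.815 y=31.179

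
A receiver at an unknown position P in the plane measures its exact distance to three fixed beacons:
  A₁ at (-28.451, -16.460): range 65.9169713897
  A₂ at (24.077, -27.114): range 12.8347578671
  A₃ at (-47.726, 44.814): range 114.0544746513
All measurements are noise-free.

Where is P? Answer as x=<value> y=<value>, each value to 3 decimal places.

eq1: (x + 28.451)² + (y + 16.460)² = 65.9169713897²
eq2: (x − 24.077)² + (y + 27.114)² = 12.8347578671²
eq3: (x + 47.726)² + (y − 44.814)² = 114.0544746513²
eq3−eq2, eq3−eq1 (x²,y² cancel):
  143.606·x − 143.856·y = 9872.497431
  38.550·x − 122.548·y = 5457.701400
det = 143.606·-122.548 − -143.856·38.550 = -12052.979288
x = (9872.497431·-122.548 − -143.856·5457.701400) / -12052.979288 = 35.238733
y = (143.606·5457.701400 − 9872.497431·38.550) / -12052.979288 = -33.450144

x=35.239 y=-33.450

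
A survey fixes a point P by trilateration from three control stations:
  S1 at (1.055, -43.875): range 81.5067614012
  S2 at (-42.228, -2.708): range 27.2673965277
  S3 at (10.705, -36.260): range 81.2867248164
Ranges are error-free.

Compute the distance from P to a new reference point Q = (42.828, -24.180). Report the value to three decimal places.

eq1: (x − 1.055)² + (y + 43.875)² = 81.5067614012²
eq2: (x + 42.228)² + (y + 2.708)² = 27.2673965277²
eq3: (x − 10.705)² + (y + 36.260)² = 81.2867248164²
eq2−eq3, eq2−eq1 (x²,y² cancel):
  105.866·x − 67.104·y = -6225.173341
  86.566·x − 82.334·y = -5764.249839
det = 105.866·-82.334 − -67.104·86.566 = -2907.446380
x = (-6225.173341·-82.334 − -67.104·-5764.249839) / -2907.446380 = -43.247298
y = (105.866·-5764.249839 − -6225.173341·86.566) / -2907.446380 = 24.540338
|P − Q| = √((-43.247298 − 42.828)² + (24.540338 − -24.180)²) = 98.907170

98.907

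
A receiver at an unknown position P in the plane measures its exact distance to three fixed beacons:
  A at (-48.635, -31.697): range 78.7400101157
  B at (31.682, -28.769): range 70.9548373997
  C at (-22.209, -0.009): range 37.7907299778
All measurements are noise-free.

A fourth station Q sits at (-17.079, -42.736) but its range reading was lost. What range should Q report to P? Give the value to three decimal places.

76.780

eq1: (x + 48.635)² + (y + 31.697)² = 78.7400101157²
eq2: (x − 31.682)² + (y + 28.769)² = 70.9548373997²
eq3: (x + 22.209)² + (y + 0.009)² = 37.7907299778²
eq1−eq2, eq1−eq3 (x²,y² cancel):
  160.634·x + 5.856·y = -373.258306
  52.852·x + 63.376·y = 1895.026649
det = 160.634·63.376 − 5.856·52.852 = 9870.839072
x = (-373.258306·63.376 − 5.856·1895.026649) / 9870.839072 = -3.520764
y = (160.634·1895.026649 − -373.258306·52.852) / 9870.839072 = 32.837447
|P − Q| = √((-3.520764 − -17.079)² + (32.837447 − -42.736)²) = 76.780022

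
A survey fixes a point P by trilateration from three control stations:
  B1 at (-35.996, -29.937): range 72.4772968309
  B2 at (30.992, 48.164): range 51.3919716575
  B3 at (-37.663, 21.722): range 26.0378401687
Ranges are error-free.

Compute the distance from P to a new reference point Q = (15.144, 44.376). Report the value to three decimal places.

eq1: (x + 35.996)² + (y + 29.937)² = 72.4772968309²
eq2: (x − 30.992)² + (y − 48.164)² = 51.3919716575²
eq3: (x + 37.663)² + (y − 21.722)² = 26.0378401687²
eq2−eq1, eq2−eq3 (x²,y² cancel):
  -133.976·x − 156.202·y = -3700.162780
  -137.310·x − 52.884·y = 573.237523
det = -133.976·-52.884 − -156.202·-137.310 = -14362.909836
x = (-3700.162780·-52.884 − -156.202·573.237523) / -14362.909836 = -19.858111
y = (-133.976·573.237523 − -3700.162780·-137.310) / -14362.909836 = 40.720817
|P − Q| = √((-19.858111 − 15.144)² + (40.720817 − 44.376)²) = 35.192444

35.192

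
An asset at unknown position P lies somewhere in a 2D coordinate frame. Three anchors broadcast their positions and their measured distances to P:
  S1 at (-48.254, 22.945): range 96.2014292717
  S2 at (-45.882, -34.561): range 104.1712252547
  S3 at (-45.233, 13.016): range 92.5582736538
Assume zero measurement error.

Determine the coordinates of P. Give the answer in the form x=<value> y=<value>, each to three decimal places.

eq1: (x + 48.254)² + (y − 22.945)² = 96.2014292717²
eq2: (x + 45.882)² + (y + 34.561)² = 104.1712252547²
eq3: (x + 45.233)² + (y − 13.016)² = 92.5582736538²
eq3−eq1, eq3−eq2 (x²,y² cancel):
  -6.042·x + 19.858·y = -48.199976
  -1.298·x − 95.154·y = -1200.430049
det = -6.042·-95.154 − 19.858·-1.298 = 600.696152
x = (-48.199976·-95.154 − 19.858·-1200.430049) / 600.696152 = 47.319365
y = (-6.042·-1200.430049 − -48.199976·-1.298) / 600.696152 = 11.970170

x=47.319 y=11.970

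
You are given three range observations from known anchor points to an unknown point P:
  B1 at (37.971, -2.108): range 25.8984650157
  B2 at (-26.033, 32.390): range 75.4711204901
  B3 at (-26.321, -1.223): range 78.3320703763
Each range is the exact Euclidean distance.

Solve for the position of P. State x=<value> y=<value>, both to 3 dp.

eq1: (x − 37.971)² + (y + 2.108)² = 25.8984650157²
eq2: (x + 26.033)² + (y − 32.390)² = 75.4711204901²
eq3: (x + 26.321)² + (y + 1.223)² = 78.3320703763²
eq2−eq3, eq2−eq1 (x²,y² cancel):
  -0.576·x − 67.226·y = -1472.561640
  128.008·x − 68.996·y = 4744.570854
det = -0.576·-68.996 − -67.226·128.008 = 8645.207504
x = (-1472.561640·-68.996 − -67.226·4744.570854) / 8645.207504 = 48.646534
y = (-0.576·4744.570854 − -1472.561640·128.008) / 8645.207504 = 21.487836

x=48.647 y=21.488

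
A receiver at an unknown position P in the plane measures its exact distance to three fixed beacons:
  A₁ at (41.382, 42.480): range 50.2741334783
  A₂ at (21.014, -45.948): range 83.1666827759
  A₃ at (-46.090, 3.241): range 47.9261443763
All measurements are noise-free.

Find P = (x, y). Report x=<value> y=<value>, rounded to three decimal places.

eq1: (x − 41.382)² + (y − 42.480)² = 50.2741334783²
eq2: (x − 21.014)² + (y + 45.948)² = 83.1666827759²
eq3: (x + 46.090)² + (y − 3.241)² = 47.9261443763²
eq3−eq1, eq3−eq2 (x²,y² cancel):
  174.944·x + 78.478·y = 1151.654961
  134.208·x − 98.378·y = -4201.767090
det = 174.944·-98.378 − 78.478·134.208 = -27743.016256
x = (1151.654961·-98.378 − 78.478·-4201.767090) / -27743.016256 = -7.801919
y = (174.944·-4201.767090 − 1151.654961·134.208) / -27743.016256 = 32.066998

x=-7.802 y=32.067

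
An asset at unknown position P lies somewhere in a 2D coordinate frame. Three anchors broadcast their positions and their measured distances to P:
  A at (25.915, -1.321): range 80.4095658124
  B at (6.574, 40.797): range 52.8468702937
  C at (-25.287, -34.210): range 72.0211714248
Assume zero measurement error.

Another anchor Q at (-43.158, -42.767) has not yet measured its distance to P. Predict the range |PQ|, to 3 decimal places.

77.606

eq1: (x − 25.915)² + (y + 1.321)² = 80.4095658124²
eq2: (x − 6.574)² + (y − 40.797)² = 52.8468702937²
eq3: (x + 25.287)² + (y + 34.210)² = 72.0211714248²
eq1−eq3, eq1−eq2 (x²,y² cancel):
  -102.404·x − 65.778·y = 2415.073344
  -38.682·x + 84.236·y = 4707.186993
det = -102.404·84.236 − -65.778·-38.682 = -11170.527940
x = (2415.073344·84.236 − -65.778·4707.186993) / -11170.527940 = -45.930279
y = (-102.404·4707.186993 − 2415.073344·-38.682) / -11170.527940 = 34.789306
|P − Q| = √((-45.930279 − -43.158)² + (34.789306 − -42.767)²) = 77.605838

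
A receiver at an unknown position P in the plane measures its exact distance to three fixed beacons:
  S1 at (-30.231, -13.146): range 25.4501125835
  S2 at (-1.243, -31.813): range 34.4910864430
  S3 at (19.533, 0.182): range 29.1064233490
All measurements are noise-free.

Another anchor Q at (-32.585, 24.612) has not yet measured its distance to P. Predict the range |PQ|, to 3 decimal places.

32.524

eq1: (x + 30.231)² + (y + 13.146)² = 25.4501125835²
eq2: (x + 1.243)² + (y + 31.813)² = 34.4910864430²
eq3: (x − 19.533)² + (y − 0.182)² = 29.1064233490²
eq3−eq2, eq3−eq1 (x²,y² cancel):
  -41.552·x − 63.990·y = 289.589641
  -99.528·x − 26.656·y = 904.635114
det = -41.552·-26.656 − -63.990·-99.528 = -5261.186608
x = (289.589641·-26.656 − -63.990·904.635114) / -5261.186608 = -9.535548
y = (-41.552·904.635114 − 289.589641·-99.528) / -5261.186608 = 1.666377
|P − Q| = √((-9.535548 − -32.585)² + (1.666377 − 24.612)²) = 32.523512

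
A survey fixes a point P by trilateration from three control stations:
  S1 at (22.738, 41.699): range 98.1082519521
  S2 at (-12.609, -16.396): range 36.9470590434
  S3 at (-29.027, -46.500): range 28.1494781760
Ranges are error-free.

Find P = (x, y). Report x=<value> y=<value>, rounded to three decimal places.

eq1: (x − 22.738)² + (y − 41.699)² = 98.1082519521²
eq2: (x + 12.609)² + (y + 16.396)² = 36.9470590434²
eq3: (x + 29.027)² + (y + 46.500)² = 28.1494781760²
eq2−eq1, eq2−eq3 (x²,y² cancel):
  70.694·x + 116.190·y = -6432.136381
  -32.836·x − 60.208·y = 3149.693082
det = 70.694·-60.208 − 116.190·-32.836 = -441.129512
x = (-6432.136381·-60.208 − 116.190·3149.693082) / -441.129512 = -48.292457
y = (70.694·3149.693082 − -6432.136381·-32.836) / -441.129512 = -25.975983

x=-48.292 y=-25.976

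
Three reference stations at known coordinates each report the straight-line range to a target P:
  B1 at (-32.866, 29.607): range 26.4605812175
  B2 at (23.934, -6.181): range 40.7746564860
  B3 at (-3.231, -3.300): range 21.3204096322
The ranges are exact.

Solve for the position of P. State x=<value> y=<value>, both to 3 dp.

x=-9.572 y=17.056

eq1: (x + 32.866)² + (y − 29.607)² = 26.4605812175²
eq2: (x − 23.934)² + (y + 6.181)² = 40.7746564860²
eq3: (x + 3.231)² + (y + 3.300)² = 21.3204096322²
eq3−eq1, eq3−eq2 (x²,y² cancel):
  -59.270·x + 65.814·y = 1689.816553
  54.330·x − 5.762·y = -618.300989
det = -59.270·-5.762 − 65.814·54.330 = -3234.160880
x = (1689.816553·-5.762 − 65.814·-618.300989) / -3234.160880 = -9.571614
y = (-59.270·-618.300989 − 1689.816553·54.330) / -3234.160880 = 17.055748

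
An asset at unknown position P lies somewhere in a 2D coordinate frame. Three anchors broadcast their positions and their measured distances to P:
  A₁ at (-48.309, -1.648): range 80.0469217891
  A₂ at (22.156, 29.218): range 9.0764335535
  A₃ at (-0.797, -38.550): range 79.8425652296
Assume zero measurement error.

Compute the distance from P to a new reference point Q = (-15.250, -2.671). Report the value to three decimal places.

eq1: (x + 48.309)² + (y + 1.648)² = 80.0469217891²
eq2: (x − 22.156)² + (y − 29.218)² = 9.0764335535²
eq3: (x + 0.797)² + (y + 38.550)² = 79.8425652296²
eq2−eq3, eq2−eq1 (x²,y² cancel):
  -45.906·x − 135.536·y = -6150.295727
  -140.930·x − 61.732·y = -5333.232517
det = -45.906·-61.732 − -135.536·-140.930 = -16267.219288
x = (-6150.295727·-61.732 − -135.536·-5333.232517) / -16267.219288 = 21.096104
y = (-45.906·-5333.232517 − -6150.295727·-140.930) / -16267.219288 = 38.232337
|P − Q| = √((21.096104 − -15.250)² + (38.232337 − -2.671)²) = 54.718573

54.719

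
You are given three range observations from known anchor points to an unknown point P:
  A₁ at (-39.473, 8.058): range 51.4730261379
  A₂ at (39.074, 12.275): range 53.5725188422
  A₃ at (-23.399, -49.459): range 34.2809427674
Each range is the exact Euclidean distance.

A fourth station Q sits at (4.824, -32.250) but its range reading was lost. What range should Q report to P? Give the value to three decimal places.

eq1: (x + 39.473)² + (y − 8.058)² = 51.4730261379²
eq2: (x − 39.074)² + (y − 12.275)² = 53.5725188422²
eq3: (x + 23.399)² + (y + 49.459)² = 34.2809427674²
eq1−eq3, eq1−eq2 (x²,y² cancel):
  32.148·x − 115.034·y = 2844.946172
  157.094·x + 8.434·y = -166.138347
det = 32.148·8.434 − -115.034·157.094 = 18342.287428
x = (2844.946172·8.434 − -115.034·-166.138347) / 18342.287428 = 0.266200
y = (32.148·-166.138347 − 2844.946172·157.094) / 18342.287428 = -24.656957
|P − Q| = √((0.266200 − 4.824)² + (-24.656957 − -32.250)²) = 8.855950

8.856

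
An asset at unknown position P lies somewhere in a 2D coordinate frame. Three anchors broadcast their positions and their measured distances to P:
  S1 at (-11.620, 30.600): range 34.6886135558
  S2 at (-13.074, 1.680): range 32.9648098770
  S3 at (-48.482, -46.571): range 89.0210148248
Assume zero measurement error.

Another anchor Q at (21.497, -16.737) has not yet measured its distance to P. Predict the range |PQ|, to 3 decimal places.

29.538

eq1: (x + 11.620)² + (y − 30.600)² = 34.6886135558²
eq2: (x + 13.074)² + (y − 1.680)² = 32.9648098770²
eq3: (x + 48.482)² + (y + 46.571)² = 89.0210148248²
eq3−eq1, eq3−eq2 (x²,y² cancel):
  73.724·x + 154.342·y = 3273.463205
  70.816·x + 96.502·y = 2492.451901
det = 73.724·96.502 − 154.342·70.816 = -3815.369624
x = (3273.463205·96.502 − 154.342·2492.451901) / -3815.369624 = 18.030826
y = (73.724·2492.451901 − 3273.463205·70.816) / -3815.369624 = 12.596433
|P − Q| = √((18.030826 − 21.497)² + (12.596433 − -16.737)²) = 29.537512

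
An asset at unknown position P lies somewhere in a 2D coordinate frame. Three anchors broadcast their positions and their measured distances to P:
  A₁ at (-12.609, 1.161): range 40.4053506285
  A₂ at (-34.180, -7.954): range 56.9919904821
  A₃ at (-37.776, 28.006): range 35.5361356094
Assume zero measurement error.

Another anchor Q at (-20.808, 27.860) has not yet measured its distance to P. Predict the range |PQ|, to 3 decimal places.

20.711

eq1: (x + 12.609)² + (y − 1.161)² = 40.4053506285²
eq2: (x + 34.180)² + (y + 7.954)² = 56.9919904821²
eq3: (x + 37.776)² + (y − 28.006)² = 35.5361356094²
eq1−eq2, eq1−eq3 (x²,y² cancel):
  -43.142·x − 18.230·y = -544.290906
  -50.334·x + 53.690·y = 2420.802835
det = -43.142·53.690 − -18.230·-50.334 = -3233.882800
x = (-544.290906·53.690 − -18.230·2420.802835) / -3233.882800 = -4.610018
y = (-43.142·2420.802835 − -544.290906·-50.334) / -3233.882800 = 40.766664
|P − Q| = √((-4.610018 − -20.808)² + (40.766664 − 27.860)²) = 20.711268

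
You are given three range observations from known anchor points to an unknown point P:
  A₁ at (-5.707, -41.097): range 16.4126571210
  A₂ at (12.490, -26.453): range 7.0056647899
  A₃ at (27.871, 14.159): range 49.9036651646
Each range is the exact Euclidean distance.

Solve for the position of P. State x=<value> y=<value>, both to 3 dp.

x=7.549 y=-31.419

eq1: (x + 5.707)² + (y + 41.097)² = 16.4126571210²
eq2: (x − 12.490)² + (y + 26.453)² = 7.0056647899²
eq3: (x − 27.871)² + (y − 14.159)² = 49.9036651646²
eq2−eq3, eq2−eq1 (x²,y² cancel):
  30.762·x + 81.224·y = -2319.787845
  -36.394·x − 29.288·y = 645.475974
det = 30.762·-29.288 − 81.224·-36.394 = 2055.108800
x = (-2319.787845·-29.288 − 81.224·645.475974) / 2055.108800 = 7.548898
y = (30.762·645.475974 − -2319.787845·-36.394) / 2055.108800 = -31.419372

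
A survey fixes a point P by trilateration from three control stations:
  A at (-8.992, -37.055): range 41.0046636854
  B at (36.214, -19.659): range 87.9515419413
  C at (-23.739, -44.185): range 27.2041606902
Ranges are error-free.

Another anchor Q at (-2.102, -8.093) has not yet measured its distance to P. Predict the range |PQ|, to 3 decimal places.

eq1: (x + 8.992)² + (y + 37.055)² = 41.0046636854²
eq2: (x − 36.214)² + (y + 19.659)² = 87.9515419413²
eq3: (x + 23.739)² + (y + 44.185)² = 27.2041606902²
eq1−eq3, eq1−eq2 (x²,y² cancel):
  -29.494·x − 14.260·y = 2003.241342
  90.412·x + 34.792·y = -5810.090298
det = -29.494·34.792 − -14.260·90.412 = 263.119872
x = (2003.241342·34.792 − -14.260·-5810.090298) / 263.119872 = -49.996660
y = (-29.494·-5810.090298 − 2003.241342·90.412) / 263.119872 = -37.071518
|P − Q| = √((-49.996660 − -2.102)² + (-37.071518 − -8.093)²) = 55.979040

55.979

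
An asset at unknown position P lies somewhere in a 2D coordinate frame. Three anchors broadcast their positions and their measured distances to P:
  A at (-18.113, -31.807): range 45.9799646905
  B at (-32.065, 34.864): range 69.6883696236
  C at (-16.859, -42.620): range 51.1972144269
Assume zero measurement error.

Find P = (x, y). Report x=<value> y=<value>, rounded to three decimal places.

eq1: (x + 18.113)² + (y + 31.807)² = 45.9799646905²
eq2: (x + 32.065)² + (y − 34.864)² = 69.6883696236²
eq3: (x + 16.859)² + (y + 42.620)² = 51.1972144269²
eq2−eq3, eq2−eq1 (x²,y² cancel):
  30.412·x − 154.968·y = 2092.341656
  27.904·x − 133.342·y = 1838.415005
det = 30.412·-133.342 − -154.968·27.904 = 269.030168
x = (2092.341656·-133.342 − -154.968·1838.415005) / 269.030168 = 21.924959
y = (30.412·1838.415005 − 2092.341656·27.904) / 269.030168 = -9.199059

x=21.925 y=-9.199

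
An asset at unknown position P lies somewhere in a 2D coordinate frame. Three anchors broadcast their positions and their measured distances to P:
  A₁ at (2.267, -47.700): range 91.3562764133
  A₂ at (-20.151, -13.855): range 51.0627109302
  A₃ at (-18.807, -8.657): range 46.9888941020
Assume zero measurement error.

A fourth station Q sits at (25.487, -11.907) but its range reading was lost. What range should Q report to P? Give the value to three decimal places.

eq1: (x − 2.267)² + (y + 47.700)² = 91.3562764133²
eq2: (x + 20.151)² + (y + 13.855)² = 51.0627109302²
eq3: (x + 18.807)² + (y + 8.657)² = 46.9888941020²
eq1−eq3, eq1−eq2 (x²,y² cancel):
  -42.148·x + 78.086·y = 4286.230680
  -44.836·x + 67.690·y = 4056.163330
det = -42.148·67.690 − 78.086·-44.836 = 648.065776
x = (4286.230680·67.690 − 78.086·4056.163330) / 648.065776 = -41.036907
y = (-42.148·4056.163330 − 4286.230680·-44.836) / 648.065776 = 32.740915
|P − Q| = √((-41.036907 − 25.487)² + (32.740915 − -11.907)²) = 80.117829

80.118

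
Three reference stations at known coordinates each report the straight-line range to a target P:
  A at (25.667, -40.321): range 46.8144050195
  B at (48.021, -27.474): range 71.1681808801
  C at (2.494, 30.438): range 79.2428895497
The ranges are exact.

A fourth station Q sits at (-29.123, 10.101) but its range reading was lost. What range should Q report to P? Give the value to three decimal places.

55.988

eq1: (x − 25.667)² + (y + 40.321)² = 46.8144050195²
eq2: (x − 48.021)² + (y + 27.474)² = 71.1681808801²
eq3: (x − 2.494)² + (y − 30.438)² = 79.2428895497²
eq1−eq3, eq1−eq2 (x²,y² cancel):
  -46.346·x + 141.518·y = -5439.733077
  44.708·x + 25.694·y = -2097.062265
det = -46.346·25.694 − 141.518·44.708 = -7517.800868
x = (-5439.733077·25.694 − 141.518·-2097.062265) / -7517.800868 = -20.884240
y = (-46.346·-2097.062265 − -5439.733077·44.708) / -7517.800868 = -45.277873
|P − Q| = √((-20.884240 − -29.123)² + (-45.277873 − 10.101)²) = 55.988363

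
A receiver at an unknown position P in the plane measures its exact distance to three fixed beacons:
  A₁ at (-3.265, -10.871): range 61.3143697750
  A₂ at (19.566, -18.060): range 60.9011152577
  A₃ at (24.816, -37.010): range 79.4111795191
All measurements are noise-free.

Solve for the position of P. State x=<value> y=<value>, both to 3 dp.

x=27.152 y=42.367

eq1: (x + 3.265)² + (y + 10.871)² = 61.3143697750²
eq2: (x − 19.566)² + (y + 18.060)² = 60.9011152577²
eq3: (x − 24.816)² + (y + 37.010)² = 79.4111795191²
eq3−eq2, eq3−eq1 (x²,y² cancel):
  -10.500·x + 37.900·y = 1320.607593
  -56.162·x + 52.278·y = 689.948402
det = -10.500·52.278 − 37.900·-56.162 = 1579.620800
x = (1320.607593·52.278 − 37.900·689.948402) / 1579.620800 = 27.151883
y = (-10.500·689.948402 − 1320.607593·-56.162) / 1579.620800 = 42.366817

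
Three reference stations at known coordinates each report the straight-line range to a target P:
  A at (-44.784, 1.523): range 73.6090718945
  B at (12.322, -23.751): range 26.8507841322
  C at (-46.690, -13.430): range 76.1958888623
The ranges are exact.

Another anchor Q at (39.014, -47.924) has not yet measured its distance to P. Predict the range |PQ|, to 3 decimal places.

eq1: (x + 44.784)² + (y − 1.523)² = 73.6090718945²
eq2: (x − 12.322)² + (y + 23.751)² = 26.8507841322²
eq3: (x + 46.690)² + (y + 13.430)² = 76.1958888623²
eq3−eq2, eq3−eq1 (x²,y² cancel):
  118.024·x − 20.642·y = 3440.469556
  3.812·x + 29.906·y = 35.123199
det = 118.024·29.906 − -20.642·3.812 = 3608.313048
x = (3440.469556·29.906 − -20.642·35.123199) / 3608.313048 = 28.715828
y = (118.024·35.123199 − 3440.469556·3.812) / 3608.313048 = -2.485840
|P − Q| = √((28.715828 − 39.014)² + (-2.485840 − -47.924)²) = 46.590543

46.591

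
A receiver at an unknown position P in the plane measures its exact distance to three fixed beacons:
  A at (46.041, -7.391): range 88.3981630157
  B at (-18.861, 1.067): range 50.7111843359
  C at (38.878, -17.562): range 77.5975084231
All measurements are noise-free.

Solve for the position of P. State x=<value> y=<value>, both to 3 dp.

eq1: (x − 46.041)² + (y + 7.391)² = 88.3981630157²
eq2: (x + 18.861)² + (y − 1.067)² = 50.7111843359²
eq3: (x − 38.878)² + (y + 17.562)² = 77.5975084231²
eq2−eq1, eq2−eq3 (x²,y² cancel):
  129.804·x − 16.916·y = -3425.086256
  115.478·x − 37.258·y = -1986.702179
det = 129.804·-37.258 − -16.916·115.478 = -2882.811584
x = (-3425.086256·-37.258 − -16.916·-1986.702179) / -2882.811584 = -32.608725
y = (129.804·-1986.702179 − -3425.086256·115.478) / -2882.811584 = -47.745132

x=-32.609 y=-47.745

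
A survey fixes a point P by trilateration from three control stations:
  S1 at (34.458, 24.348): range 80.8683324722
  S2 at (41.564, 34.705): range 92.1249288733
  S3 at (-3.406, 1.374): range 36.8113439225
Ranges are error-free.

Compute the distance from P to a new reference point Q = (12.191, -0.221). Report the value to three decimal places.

51.151

eq1: (x − 34.458)² + (y − 24.348)² = 80.8683324722²
eq2: (x − 41.564)² + (y − 34.705)² = 92.1249288733²
eq3: (x + 3.406)² + (y − 1.374)² = 36.8113439225²
eq3−eq1, eq3−eq2 (x²,y² cancel):
  75.728·x + 45.948·y = -3417.921999
  89.940·x + 66.662·y = -4213.413070
det = 75.728·66.662 − 45.948·89.940 = 915.616816
x = (-3417.921999·66.662 − 45.948·-4213.413070) / 915.616816 = -37.403870
y = (75.728·-4213.413070 − -3417.921999·89.940) / 915.616816 = -12.740526
|P − Q| = √((-37.403870 − 12.191)² + (-12.740526 − -0.221)²) = 51.150657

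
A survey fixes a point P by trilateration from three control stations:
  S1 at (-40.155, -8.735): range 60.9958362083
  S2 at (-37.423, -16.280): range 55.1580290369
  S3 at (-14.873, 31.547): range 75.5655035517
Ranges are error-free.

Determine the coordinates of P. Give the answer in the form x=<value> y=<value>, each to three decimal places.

x=12.973 y=-38.701

eq1: (x + 40.155)² + (y + 8.735)² = 60.9958362083²
eq2: (x + 37.423)² + (y + 16.280)² = 55.1580290369²
eq3: (x + 14.873)² + (y − 31.547)² = 75.5655035517²
eq1−eq3, eq1−eq2 (x²,y² cancel):
  50.564·x + 80.564·y = -2461.958204
  5.464·x − 15.090·y = 654.878947
det = 50.564·-15.090 − 80.564·5.464 = -1203.212456
x = (-2461.958204·-15.090 − 80.564·654.878947) / -1203.212456 = 12.972537
y = (50.564·654.878947 − -2461.958204·5.464) / -1203.212456 = -38.700928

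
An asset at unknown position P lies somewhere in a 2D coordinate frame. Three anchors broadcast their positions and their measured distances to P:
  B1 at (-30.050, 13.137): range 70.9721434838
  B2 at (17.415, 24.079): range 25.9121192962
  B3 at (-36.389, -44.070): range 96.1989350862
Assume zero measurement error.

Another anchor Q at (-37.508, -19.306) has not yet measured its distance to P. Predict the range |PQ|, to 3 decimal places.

84.891

eq1: (x + 30.050)² + (y − 13.137)² = 70.9721434838²
eq2: (x − 17.415)² + (y − 24.079)² = 25.9121192962²
eq3: (x + 36.389)² + (y + 44.070)² = 96.1989350862²
eq3−eq2, eq3−eq1 (x²,y² cancel):
  107.608·x + 136.298·y = 6199.553430
  12.678·x + 114.414·y = 2026.449009
det = 107.608·114.414 − 136.298·12.678 = 10583.875668
x = (6199.553430·114.414 − 136.298·2026.449009) / 10583.875668 = 40.922132
y = (107.608·2026.449009 − 6199.553430·12.678) / 10583.875668 = 13.177043
|P − Q| = √((40.922132 − -37.508)² + (13.177043 − -19.306)²) = 84.890716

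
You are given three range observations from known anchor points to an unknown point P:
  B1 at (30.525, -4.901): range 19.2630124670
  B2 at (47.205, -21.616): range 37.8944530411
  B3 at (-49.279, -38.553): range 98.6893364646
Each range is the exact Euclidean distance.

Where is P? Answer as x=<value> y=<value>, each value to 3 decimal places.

x=34.256 y=13.997

eq1: (x − 30.525)² + (y + 4.901)² = 19.2630124670²
eq2: (x − 47.205)² + (y + 21.616)² = 37.8944530411²
eq3: (x + 49.279)² + (y + 38.553)² = 98.6893364646²
eq2−eq1, eq2−eq3 (x²,y² cancel):
  -33.360·x + 33.430·y = -674.842133
  -192.968·x − 33.874·y = -7084.405392
det = -33.360·-33.874 − 33.430·-192.968 = 7580.956880
x = (-674.842133·-33.874 − 33.430·-7084.405392) / 7580.956880 = 34.255738
y = (-33.360·-7084.405392 − -674.842133·-192.968) / 7580.956880 = 13.997287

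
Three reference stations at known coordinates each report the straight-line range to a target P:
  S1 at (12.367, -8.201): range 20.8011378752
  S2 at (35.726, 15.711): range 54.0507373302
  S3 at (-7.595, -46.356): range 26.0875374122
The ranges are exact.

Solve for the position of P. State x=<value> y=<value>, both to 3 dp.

eq1: (x − 12.367)² + (y + 8.201)² = 20.8011378752²
eq2: (x − 35.726)² + (y − 15.711)² = 54.0507373302²
eq3: (x + 7.595)² + (y + 46.356)² = 26.0875374122²
eq2−eq3, eq2−eq1 (x²,y² cancel):
  -86.642·x − 124.134·y = 2924.302762
  -46.718·x − 47.824·y = 1185.811362
det = -86.642·-47.824 − -124.134·-46.718 = -1655.725204
x = (2924.302762·-47.824 − -124.134·1185.811362) / -1655.725204 = -4.437725
y = (-86.642·1185.811362 − 2924.302762·-46.718) / -1655.725204 = -20.460224

x=-4.438 y=-20.460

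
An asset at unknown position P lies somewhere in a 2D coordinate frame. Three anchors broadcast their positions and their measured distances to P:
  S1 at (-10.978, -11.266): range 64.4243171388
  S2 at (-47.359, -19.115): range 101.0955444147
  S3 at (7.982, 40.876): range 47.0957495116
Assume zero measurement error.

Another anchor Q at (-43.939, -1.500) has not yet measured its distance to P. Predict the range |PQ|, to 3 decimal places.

93.135

eq1: (x + 10.978)² + (y + 11.266)² = 64.4243171388²
eq2: (x + 47.359)² + (y + 19.115)² = 101.0955444147²
eq3: (x − 7.982)² + (y − 40.876)² = 47.0957495116²
eq2−eq1, eq2−eq3 (x²,y² cancel):
  72.762·x + 15.698·y = 3708.997596
  110.682·x + 119.982·y = 7128.601072
det = 72.762·119.982 − 15.698·110.682 = 6992.644248
x = (3708.997596·119.982 − 15.698·7128.601072) / 6992.644248 = 47.636939
y = (72.762·7128.601072 − 3708.997596·110.682) / 6992.644248 = 15.469398
|P − Q| = √((47.636939 − -43.939)² + (15.469398 − -1.500)²) = 93.134919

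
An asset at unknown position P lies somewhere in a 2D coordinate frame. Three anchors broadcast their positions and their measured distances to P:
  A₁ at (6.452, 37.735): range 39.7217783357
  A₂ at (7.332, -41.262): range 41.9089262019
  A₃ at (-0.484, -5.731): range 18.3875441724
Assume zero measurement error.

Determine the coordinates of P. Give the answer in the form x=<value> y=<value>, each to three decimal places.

eq1: (x − 6.452)² + (y − 37.735)² = 39.7217783357²
eq2: (x − 7.332)² + (y + 41.262)² = 41.9089262019²
eq3: (x + 0.484)² + (y + 5.731)² = 18.3875441724²
eq3−eq1, eq3−eq2 (x²,y² cancel):
  13.872·x + 86.932·y = 192.762019
  15.632·x − 71.062·y = 304.975936
det = 13.872·-71.062 − 86.932·15.632 = -2344.693088
x = (192.762019·-71.062 − 86.932·304.975936) / -2344.693088 = 17.149461
y = (13.872·304.975936 − 192.762019·15.632) / -2344.693088 = -0.519202

x=17.149 y=-0.519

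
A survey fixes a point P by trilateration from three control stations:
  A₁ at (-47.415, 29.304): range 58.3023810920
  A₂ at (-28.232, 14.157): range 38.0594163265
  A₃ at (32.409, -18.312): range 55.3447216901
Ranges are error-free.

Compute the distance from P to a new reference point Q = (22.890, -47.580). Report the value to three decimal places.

eq1: (x + 47.415)² + (y − 29.304)² = 58.3023810920²
eq2: (x + 28.232)² + (y − 14.157)² = 38.0594163265²
eq3: (x − 32.409)² + (y + 18.312)² = 55.3447216901²
eq1−eq3, eq1−eq2 (x²,y² cancel):
  159.648·x − 95.232·y = -1385.104594
  38.366·x − 30.294·y = -158.791698
det = 159.648·-30.294 − -95.232·38.366 = -1182.705600
x = (-1385.104594·-30.294 − -95.232·-158.791698) / -1182.705600 = -22.692298
y = (159.648·-158.791698 − -1385.104594·38.366) / -1182.705600 = -23.497095
|P − Q| = √((-22.692298 − 22.890)² + (-23.497095 − -47.580)²) = 51.553198

51.553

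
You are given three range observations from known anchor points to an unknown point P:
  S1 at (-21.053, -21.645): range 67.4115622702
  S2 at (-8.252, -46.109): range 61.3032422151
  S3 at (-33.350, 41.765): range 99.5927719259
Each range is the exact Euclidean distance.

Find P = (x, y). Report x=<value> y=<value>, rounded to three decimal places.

eq1: (x + 21.053)² + (y + 21.645)² = 67.4115622702²
eq2: (x + 8.252)² + (y + 46.109)² = 61.3032422151²
eq3: (x + 33.350)² + (y − 41.765)² = 99.5927719259²
eq2−eq3, eq2−eq1 (x²,y² cancel):
  -50.196·x + 175.748·y = -5498.230374
  -25.602·x + 48.928·y = -2068.631773
det = -50.196·48.928 − 175.748·-25.602 = 2043.510408
x = (-5498.230374·48.928 − 175.748·-2068.631773) / 2043.510408 = 46.263763
y = (-50.196·-2068.631773 − -5498.230374·-25.602) / 2043.510408 = -18.071184

x=46.264 y=-18.071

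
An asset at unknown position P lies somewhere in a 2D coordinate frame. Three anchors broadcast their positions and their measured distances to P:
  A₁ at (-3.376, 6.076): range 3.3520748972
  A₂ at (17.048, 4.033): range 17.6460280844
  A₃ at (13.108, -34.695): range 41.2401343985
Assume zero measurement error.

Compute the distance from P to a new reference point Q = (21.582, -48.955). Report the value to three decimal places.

eq1: (x + 3.376)² + (y − 6.076)² = 3.3520748972²
eq2: (x − 17.048)² + (y − 4.033)² = 17.6460280844²
eq3: (x − 13.108)² + (y + 34.695)² = 41.2401343985²
eq1−eq2, eq1−eq3 (x²,y² cancel):
  40.848·x − 4.086·y = -41.561660
  32.968·x − 81.542·y = -362.264742
det = 40.848·-81.542 − -4.086·32.968 = -3196.120368
x = (-41.561660·-81.542 − -4.086·-362.264742) / -3196.120368 = -0.597226
y = (40.848·-362.264742 − -41.561660·32.968) / -3196.120368 = 4.201214
|P − Q| = √((-0.597226 − 21.582)² + (4.201214 − -48.955)²) = 57.597753

57.598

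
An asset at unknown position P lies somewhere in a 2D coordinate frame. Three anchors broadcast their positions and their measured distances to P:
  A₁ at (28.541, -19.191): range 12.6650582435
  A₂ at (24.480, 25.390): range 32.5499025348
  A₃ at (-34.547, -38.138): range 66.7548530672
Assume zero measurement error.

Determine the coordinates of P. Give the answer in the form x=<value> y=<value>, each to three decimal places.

x=24.585 y=-7.160

eq1: (x − 28.541)² + (y + 19.191)² = 12.6650582435²
eq2: (x − 24.480)² + (y − 25.390)² = 32.5499025348²
eq3: (x + 34.547)² + (y + 38.138)² = 66.7548530672²
eq1−eq2, eq1−eq3 (x²,y² cancel):
  -8.122·x + 89.162·y = -838.053117
  -126.176·x − 37.894·y = -2830.687617
det = -8.122·-37.894 − 89.162·-126.176 = 11557.879580
x = (-838.053117·-37.894 − 89.162·-2830.687617) / 11557.879580 = 24.584696
y = (-8.122·-2830.687617 − -838.053117·-126.176) / 11557.879580 = -7.159734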